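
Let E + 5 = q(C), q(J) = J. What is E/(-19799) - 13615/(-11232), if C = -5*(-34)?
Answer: 20593085/17106336 ≈ 1.2038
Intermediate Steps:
C = 170
E = 165 (E = -5 + 170 = 165)
E/(-19799) - 13615/(-11232) = 165/(-19799) - 13615/(-11232) = 165*(-1/19799) - 13615*(-1/11232) = -165/19799 + 13615/11232 = 20593085/17106336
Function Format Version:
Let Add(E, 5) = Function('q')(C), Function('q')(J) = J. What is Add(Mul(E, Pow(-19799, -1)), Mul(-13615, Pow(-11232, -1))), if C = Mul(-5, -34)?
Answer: Rational(20593085, 17106336) ≈ 1.2038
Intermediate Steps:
C = 170
E = 165 (E = Add(-5, 170) = 165)
Add(Mul(E, Pow(-19799, -1)), Mul(-13615, Pow(-11232, -1))) = Add(Mul(165, Pow(-19799, -1)), Mul(-13615, Pow(-11232, -1))) = Add(Mul(165, Rational(-1, 19799)), Mul(-13615, Rational(-1, 11232))) = Add(Rational(-165, 19799), Rational(13615, 11232)) = Rational(20593085, 17106336)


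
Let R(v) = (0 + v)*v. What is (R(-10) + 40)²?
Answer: 19600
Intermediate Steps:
R(v) = v² (R(v) = v*v = v²)
(R(-10) + 40)² = ((-10)² + 40)² = (100 + 40)² = 140² = 19600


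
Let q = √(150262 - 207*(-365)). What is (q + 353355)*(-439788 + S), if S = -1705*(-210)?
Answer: -28882530990 - 81738*√225817 ≈ -2.8921e+10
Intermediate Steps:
S = 358050
q = √225817 (q = √(150262 + 75555) = √225817 ≈ 475.20)
(q + 353355)*(-439788 + S) = (√225817 + 353355)*(-439788 + 358050) = (353355 + √225817)*(-81738) = -28882530990 - 81738*√225817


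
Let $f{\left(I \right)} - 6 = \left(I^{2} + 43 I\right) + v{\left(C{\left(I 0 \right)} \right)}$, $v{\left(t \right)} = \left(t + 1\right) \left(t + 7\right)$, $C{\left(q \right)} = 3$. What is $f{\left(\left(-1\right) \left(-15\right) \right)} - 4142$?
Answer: $-3226$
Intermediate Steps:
$v{\left(t \right)} = \left(1 + t\right) \left(7 + t\right)$
$f{\left(I \right)} = 46 + I^{2} + 43 I$ ($f{\left(I \right)} = 6 + \left(\left(I^{2} + 43 I\right) + \left(7 + 3^{2} + 8 \cdot 3\right)\right) = 6 + \left(\left(I^{2} + 43 I\right) + \left(7 + 9 + 24\right)\right) = 6 + \left(\left(I^{2} + 43 I\right) + 40\right) = 6 + \left(40 + I^{2} + 43 I\right) = 46 + I^{2} + 43 I$)
$f{\left(\left(-1\right) \left(-15\right) \right)} - 4142 = \left(46 + \left(\left(-1\right) \left(-15\right)\right)^{2} + 43 \left(\left(-1\right) \left(-15\right)\right)\right) - 4142 = \left(46 + 15^{2} + 43 \cdot 15\right) - 4142 = \left(46 + 225 + 645\right) - 4142 = 916 - 4142 = -3226$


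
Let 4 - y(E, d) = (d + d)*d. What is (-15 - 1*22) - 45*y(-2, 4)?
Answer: 1223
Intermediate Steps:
y(E, d) = 4 - 2*d**2 (y(E, d) = 4 - (d + d)*d = 4 - 2*d*d = 4 - 2*d**2)
(-15 - 1*22) - 45*y(-2, 4) = (-15 - 1*22) - 45*(4 - 2*4**2) = (-15 - 22) - 45*(4 - 2*16) = -37 - 45*(4 - 32) = -37 - 45*(-28) = -37 + 1260 = 1223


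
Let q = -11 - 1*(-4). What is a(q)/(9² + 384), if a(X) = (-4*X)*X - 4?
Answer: -40/93 ≈ -0.43011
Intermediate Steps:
q = -7 (q = -11 + 4 = -7)
a(X) = -4 - 4*X² (a(X) = -4*X² - 4 = -4 - 4*X²)
a(q)/(9² + 384) = (-4 - 4*(-7)²)/(9² + 384) = (-4 - 4*49)/(81 + 384) = (-4 - 196)/465 = -200*1/465 = -40/93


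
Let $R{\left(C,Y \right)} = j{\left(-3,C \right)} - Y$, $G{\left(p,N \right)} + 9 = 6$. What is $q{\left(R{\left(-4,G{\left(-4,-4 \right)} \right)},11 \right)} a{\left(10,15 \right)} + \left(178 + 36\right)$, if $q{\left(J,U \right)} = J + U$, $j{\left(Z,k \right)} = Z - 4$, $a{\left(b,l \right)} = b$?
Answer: $284$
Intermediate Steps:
$G{\left(p,N \right)} = -3$ ($G{\left(p,N \right)} = -9 + 6 = -3$)
$j{\left(Z,k \right)} = -4 + Z$
$R{\left(C,Y \right)} = -7 - Y$ ($R{\left(C,Y \right)} = \left(-4 - 3\right) - Y = -7 - Y$)
$q{\left(R{\left(-4,G{\left(-4,-4 \right)} \right)},11 \right)} a{\left(10,15 \right)} + \left(178 + 36\right) = \left(\left(-7 - -3\right) + 11\right) 10 + \left(178 + 36\right) = \left(\left(-7 + 3\right) + 11\right) 10 + 214 = \left(-4 + 11\right) 10 + 214 = 7 \cdot 10 + 214 = 70 + 214 = 284$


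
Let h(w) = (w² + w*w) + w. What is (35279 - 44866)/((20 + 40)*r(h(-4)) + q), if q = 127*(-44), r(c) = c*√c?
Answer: -13393039/11950364 - 2013270*√7/2987591 ≈ -2.9036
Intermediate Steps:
h(w) = w + 2*w² (h(w) = (w² + w²) + w = 2*w² + w = w + 2*w²)
r(c) = c^(3/2)
q = -5588
(35279 - 44866)/((20 + 40)*r(h(-4)) + q) = (35279 - 44866)/((20 + 40)*(-4*(1 + 2*(-4)))^(3/2) - 5588) = -9587/(60*(-4*(1 - 8))^(3/2) - 5588) = -9587/(60*(-4*(-7))^(3/2) - 5588) = -9587/(60*28^(3/2) - 5588) = -9587/(60*(56*√7) - 5588) = -9587/(3360*√7 - 5588) = -9587/(-5588 + 3360*√7)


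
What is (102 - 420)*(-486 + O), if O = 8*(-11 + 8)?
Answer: 162180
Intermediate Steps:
O = -24 (O = 8*(-3) = -24)
(102 - 420)*(-486 + O) = (102 - 420)*(-486 - 24) = -318*(-510) = 162180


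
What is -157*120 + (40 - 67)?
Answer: -18867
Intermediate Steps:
-157*120 + (40 - 67) = -18840 - 27 = -18867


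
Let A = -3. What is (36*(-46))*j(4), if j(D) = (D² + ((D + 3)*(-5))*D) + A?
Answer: 210312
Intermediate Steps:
j(D) = -3 + D² + D*(-15 - 5*D) (j(D) = (D² + ((D + 3)*(-5))*D) - 3 = (D² + ((3 + D)*(-5))*D) - 3 = (D² + (-15 - 5*D)*D) - 3 = (D² + D*(-15 - 5*D)) - 3 = -3 + D² + D*(-15 - 5*D))
(36*(-46))*j(4) = (36*(-46))*(-3 - 15*4 - 4*4²) = -1656*(-3 - 60 - 4*16) = -1656*(-3 - 60 - 64) = -1656*(-127) = 210312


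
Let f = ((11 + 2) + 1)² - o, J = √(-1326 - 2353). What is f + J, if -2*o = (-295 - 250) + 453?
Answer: 150 + I*√3679 ≈ 150.0 + 60.655*I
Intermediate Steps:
o = 46 (o = -((-295 - 250) + 453)/2 = -(-545 + 453)/2 = -½*(-92) = 46)
J = I*√3679 (J = √(-3679) = I*√3679 ≈ 60.655*I)
f = 150 (f = ((11 + 2) + 1)² - 1*46 = (13 + 1)² - 46 = 14² - 46 = 196 - 46 = 150)
f + J = 150 + I*√3679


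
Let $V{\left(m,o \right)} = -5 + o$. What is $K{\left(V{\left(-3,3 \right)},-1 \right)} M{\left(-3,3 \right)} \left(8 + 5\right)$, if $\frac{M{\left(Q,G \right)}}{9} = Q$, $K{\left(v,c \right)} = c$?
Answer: $351$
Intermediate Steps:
$M{\left(Q,G \right)} = 9 Q$
$K{\left(V{\left(-3,3 \right)},-1 \right)} M{\left(-3,3 \right)} \left(8 + 5\right) = - 9 \left(-3\right) \left(8 + 5\right) = \left(-1\right) \left(-27\right) 13 = 27 \cdot 13 = 351$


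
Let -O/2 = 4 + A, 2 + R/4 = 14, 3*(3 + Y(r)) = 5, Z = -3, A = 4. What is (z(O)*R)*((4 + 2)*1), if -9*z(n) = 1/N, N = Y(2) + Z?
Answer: 96/13 ≈ 7.3846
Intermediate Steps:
Y(r) = -4/3 (Y(r) = -3 + (1/3)*5 = -3 + 5/3 = -4/3)
R = 48 (R = -8 + 4*14 = -8 + 56 = 48)
N = -13/3 (N = -4/3 - 3 = -13/3 ≈ -4.3333)
O = -16 (O = -2*(4 + 4) = -2*8 = -16)
z(n) = 1/39 (z(n) = -1/(9*(-13/3)) = -1/9*(-3/13) = 1/39)
(z(O)*R)*((4 + 2)*1) = ((1/39)*48)*((4 + 2)*1) = 16*(6*1)/13 = (16/13)*6 = 96/13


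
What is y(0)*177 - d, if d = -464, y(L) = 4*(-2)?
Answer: -952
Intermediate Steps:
y(L) = -8
y(0)*177 - d = -8*177 - 1*(-464) = -1416 + 464 = -952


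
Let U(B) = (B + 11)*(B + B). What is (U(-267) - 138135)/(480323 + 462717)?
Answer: -1431/943040 ≈ -0.0015174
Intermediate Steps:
U(B) = 2*B*(11 + B) (U(B) = (11 + B)*(2*B) = 2*B*(11 + B))
(U(-267) - 138135)/(480323 + 462717) = (2*(-267)*(11 - 267) - 138135)/(480323 + 462717) = (2*(-267)*(-256) - 138135)/943040 = (136704 - 138135)*(1/943040) = -1431*1/943040 = -1431/943040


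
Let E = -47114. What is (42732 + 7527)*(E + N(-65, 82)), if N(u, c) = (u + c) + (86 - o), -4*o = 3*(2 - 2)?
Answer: -2362725849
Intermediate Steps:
o = 0 (o = -3*(2 - 2)/4 = -3*0/4 = -¼*0 = 0)
N(u, c) = 86 + c + u (N(u, c) = (u + c) + (86 - 1*0) = (c + u) + (86 + 0) = (c + u) + 86 = 86 + c + u)
(42732 + 7527)*(E + N(-65, 82)) = (42732 + 7527)*(-47114 + (86 + 82 - 65)) = 50259*(-47114 + 103) = 50259*(-47011) = -2362725849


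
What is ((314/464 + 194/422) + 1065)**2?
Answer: 2723745058419121/2396298304 ≈ 1.1366e+6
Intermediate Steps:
((314/464 + 194/422) + 1065)**2 = ((314*(1/464) + 194*(1/422)) + 1065)**2 = ((157/232 + 97/211) + 1065)**2 = (55631/48952 + 1065)**2 = (52189511/48952)**2 = 2723745058419121/2396298304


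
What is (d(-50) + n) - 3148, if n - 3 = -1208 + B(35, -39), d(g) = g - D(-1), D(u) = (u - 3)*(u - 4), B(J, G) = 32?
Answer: -4391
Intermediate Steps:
D(u) = (-4 + u)*(-3 + u) (D(u) = (-3 + u)*(-4 + u) = (-4 + u)*(-3 + u))
d(g) = -20 + g (d(g) = g - (12 + (-1)² - 7*(-1)) = g - (12 + 1 + 7) = g - 1*20 = g - 20 = -20 + g)
n = -1173 (n = 3 + (-1208 + 32) = 3 - 1176 = -1173)
(d(-50) + n) - 3148 = ((-20 - 50) - 1173) - 3148 = (-70 - 1173) - 3148 = -1243 - 3148 = -4391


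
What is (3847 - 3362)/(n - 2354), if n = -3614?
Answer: -485/5968 ≈ -0.081267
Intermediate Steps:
(3847 - 3362)/(n - 2354) = (3847 - 3362)/(-3614 - 2354) = 485/(-5968) = 485*(-1/5968) = -485/5968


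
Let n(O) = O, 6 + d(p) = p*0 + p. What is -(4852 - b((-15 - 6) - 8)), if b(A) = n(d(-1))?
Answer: -4859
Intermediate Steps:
d(p) = -6 + p (d(p) = -6 + (p*0 + p) = -6 + (0 + p) = -6 + p)
b(A) = -7 (b(A) = -6 - 1 = -7)
-(4852 - b((-15 - 6) - 8)) = -(4852 - 1*(-7)) = -(4852 + 7) = -1*4859 = -4859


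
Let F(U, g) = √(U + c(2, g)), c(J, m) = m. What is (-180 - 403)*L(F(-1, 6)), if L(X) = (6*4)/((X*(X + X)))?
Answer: -6996/5 ≈ -1399.2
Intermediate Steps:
F(U, g) = √(U + g)
L(X) = 12/X² (L(X) = 24/((X*(2*X))) = 24/((2*X²)) = 24*(1/(2*X²)) = 12/X²)
(-180 - 403)*L(F(-1, 6)) = (-180 - 403)*(12/(√(-1 + 6))²) = -6996/(√5)² = -6996/5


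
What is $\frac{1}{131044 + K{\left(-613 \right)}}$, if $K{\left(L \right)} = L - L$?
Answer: $\frac{1}{131044} \approx 7.631 \cdot 10^{-6}$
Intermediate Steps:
$K{\left(L \right)} = 0$
$\frac{1}{131044 + K{\left(-613 \right)}} = \frac{1}{131044 + 0} = \frac{1}{131044}$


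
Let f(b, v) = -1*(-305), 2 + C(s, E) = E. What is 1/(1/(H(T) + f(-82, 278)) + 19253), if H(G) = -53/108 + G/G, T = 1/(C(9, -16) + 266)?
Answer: 32995/635252843 ≈ 5.1940e-5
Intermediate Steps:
C(s, E) = -2 + E
f(b, v) = 305
T = 1/248 (T = 1/((-2 - 16) + 266) = 1/(-18 + 266) = 1/248 ≈ 0.0040323)
H(G) = 55/108 (H(G) = -53*1/108 + 1 = -53/108 + 1 = 55/108)
1/(1/(H(T) + f(-82, 278)) + 19253) = 1/(1/(55/108 + 305) + 19253) = 1/(1/(32995/108) + 19253) = 1/(108/32995 + 19253) = 1/(635252843/32995) = 32995/635252843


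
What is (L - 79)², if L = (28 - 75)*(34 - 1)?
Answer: 2656900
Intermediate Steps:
L = -1551 (L = -47*33 = -1551)
(L - 79)² = (-1551 - 79)² = (-1630)² = 2656900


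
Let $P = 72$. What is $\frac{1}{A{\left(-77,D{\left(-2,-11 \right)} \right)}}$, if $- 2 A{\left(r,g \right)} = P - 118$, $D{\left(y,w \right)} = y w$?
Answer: $\frac{1}{23} \approx 0.043478$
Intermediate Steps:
$D{\left(y,w \right)} = w y$
$A{\left(r,g \right)} = 23$ ($A{\left(r,g \right)} = - \frac{72 - 118}{2} = \left(- \frac{1}{2}\right) \left(-46\right) = 23$)
$\frac{1}{A{\left(-77,D{\left(-2,-11 \right)} \right)}} = \frac{1}{23}$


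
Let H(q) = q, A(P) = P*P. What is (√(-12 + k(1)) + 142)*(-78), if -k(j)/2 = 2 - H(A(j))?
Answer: -11076 - 78*I*√14 ≈ -11076.0 - 291.85*I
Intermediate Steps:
A(P) = P²
k(j) = -4 + 2*j² (k(j) = -2*(2 - j²) = -4 + 2*j²)
(√(-12 + k(1)) + 142)*(-78) = (√(-12 + (-4 + 2*1²)) + 142)*(-78) = (√(-12 + (-4 + 2*1)) + 142)*(-78) = (√(-12 + (-4 + 2)) + 142)*(-78) = (√(-12 - 2) + 142)*(-78) = (√(-14) + 142)*(-78) = (I*√14 + 142)*(-78) = (142 + I*√14)*(-78) = -11076 - 78*I*√14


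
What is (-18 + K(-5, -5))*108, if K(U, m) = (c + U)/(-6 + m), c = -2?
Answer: -20628/11 ≈ -1875.3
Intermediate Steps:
K(U, m) = (-2 + U)/(-6 + m)
(-18 + K(-5, -5))*108 = (-18 + (-2 - 5)/(-6 - 5))*108 = (-18 - 7/(-11))*108 = (-18 - 1/11*(-7))*108 = (-18 + 7/11)*108 = -191/11*108 = -20628/11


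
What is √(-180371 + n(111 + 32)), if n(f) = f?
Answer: 2*I*√45057 ≈ 424.53*I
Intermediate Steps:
√(-180371 + n(111 + 32)) = √(-180371 + (111 + 32)) = √(-180371 + 143) = √(-180228) = 2*I*√45057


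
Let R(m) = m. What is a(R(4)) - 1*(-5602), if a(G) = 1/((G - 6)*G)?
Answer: 44815/8 ≈ 5601.9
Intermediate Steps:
a(G) = 1/(G*(-6 + G)) (a(G) = 1/((-6 + G)*G) = 1/(G*(-6 + G)))
a(R(4)) - 1*(-5602) = 1/(4*(-6 + 4)) - 1*(-5602) = (¼)/(-2) + 5602 = (¼)*(-½) + 5602 = -⅛ + 5602 = 44815/8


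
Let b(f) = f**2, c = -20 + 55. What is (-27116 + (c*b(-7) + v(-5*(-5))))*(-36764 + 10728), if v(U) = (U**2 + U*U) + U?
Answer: 628144536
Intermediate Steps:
v(U) = U + 2*U**2 (v(U) = (U**2 + U**2) + U = 2*U**2 + U = U + 2*U**2)
c = 35
(-27116 + (c*b(-7) + v(-5*(-5))))*(-36764 + 10728) = (-27116 + (35*(-7)**2 + (-5*(-5))*(1 + 2*(-5*(-5)))))*(-36764 + 10728) = (-27116 + (35*49 + 25*(1 + 2*25)))*(-26036) = (-27116 + (1715 + 25*(1 + 50)))*(-26036) = (-27116 + (1715 + 25*51))*(-26036) = (-27116 + (1715 + 1275))*(-26036) = (-27116 + 2990)*(-26036) = -24126*(-26036) = 628144536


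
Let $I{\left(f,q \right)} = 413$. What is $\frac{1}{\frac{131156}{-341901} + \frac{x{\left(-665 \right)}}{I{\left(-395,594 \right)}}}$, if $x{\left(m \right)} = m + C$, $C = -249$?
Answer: $- \frac{2881737}{7482958} \approx -0.38511$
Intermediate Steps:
$x{\left(m \right)} = -249 + m$ ($x{\left(m \right)} = m - 249 = -249 + m$)
$\frac{1}{\frac{131156}{-341901} + \frac{x{\left(-665 \right)}}{I{\left(-395,594 \right)}}} = \frac{1}{\frac{131156}{-341901} + \frac{-249 - 665}{413}} = \frac{1}{131156 \left(- \frac{1}{341901}\right) - \frac{914}{413}} = \frac{1}{- \frac{131156}{341901} - \frac{914}{413}} = \frac{1}{- \frac{7482958}{2881737}} = - \frac{2881737}{7482958}$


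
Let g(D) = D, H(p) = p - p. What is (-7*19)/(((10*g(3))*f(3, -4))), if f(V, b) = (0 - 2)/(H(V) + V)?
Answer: 133/20 ≈ 6.6500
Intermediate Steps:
H(p) = 0
f(V, b) = -2/V (f(V, b) = (0 - 2)/(0 + V) = -2/V)
(-7*19)/(((10*g(3))*f(3, -4))) = (-7*19)/(((10*3)*(-2/3))) = -133/(30*(-2*1/3)) = -133/(30*(-2/3)) = -133/(-20) = -133*(-1/20) = 133/20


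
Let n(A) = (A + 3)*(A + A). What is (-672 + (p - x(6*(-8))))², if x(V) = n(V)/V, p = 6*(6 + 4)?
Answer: 272484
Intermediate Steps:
n(A) = 2*A*(3 + A) (n(A) = (3 + A)*(2*A) = 2*A*(3 + A))
p = 60 (p = 6*10 = 60)
x(V) = 6 + 2*V (x(V) = (2*V*(3 + V))/V = 6 + 2*V)
(-672 + (p - x(6*(-8))))² = (-672 + (60 - (6 + 2*(6*(-8)))))² = (-672 + (60 - (6 + 2*(-48))))² = (-672 + (60 - (6 - 96)))² = (-672 + (60 - 1*(-90)))² = (-672 + (60 + 90))² = (-672 + 150)² = (-522)² = 272484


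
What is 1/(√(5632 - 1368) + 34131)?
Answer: 34131/1164920897 - 2*√1066/1164920897 ≈ 2.9243e-5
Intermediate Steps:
1/(√(5632 - 1368) + 34131) = 1/(√4264 + 34131) = 1/(2*√1066 + 34131) = 1/(34131 + 2*√1066)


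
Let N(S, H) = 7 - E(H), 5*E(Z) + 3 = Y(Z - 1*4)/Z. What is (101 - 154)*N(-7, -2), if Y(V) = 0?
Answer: -2014/5 ≈ -402.80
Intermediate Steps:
E(Z) = -⅗ (E(Z) = -⅗ + (0/Z)/5 = -⅗ + (⅕)*0 = -⅗ + 0 = -⅗)
N(S, H) = 38/5 (N(S, H) = 7 - 1*(-⅗) = 7 + ⅗ = 38/5)
(101 - 154)*N(-7, -2) = (101 - 154)*(38/5) = -53*38/5 = -2014/5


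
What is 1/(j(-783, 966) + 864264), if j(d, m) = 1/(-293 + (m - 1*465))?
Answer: 208/179766913 ≈ 1.1571e-6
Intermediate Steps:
j(d, m) = 1/(-758 + m) (j(d, m) = 1/(-293 + (m - 465)) = 1/(-293 + (-465 + m)) = 1/(-758 + m))
1/(j(-783, 966) + 864264) = 1/(1/(-758 + 966) + 864264) = 1/(1/208 + 864264) = 1/(179766913/208) = 208/179766913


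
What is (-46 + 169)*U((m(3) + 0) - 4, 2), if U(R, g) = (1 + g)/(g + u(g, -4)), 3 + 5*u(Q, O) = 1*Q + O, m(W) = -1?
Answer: 369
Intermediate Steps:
u(Q, O) = -3/5 + O/5 + Q/5 (u(Q, O) = -3/5 + (1*Q + O)/5 = -3/5 + (Q + O)/5 = -3/5 + (O + Q)/5 = -3/5 + (O/5 + Q/5) = -3/5 + O/5 + Q/5)
U(R, g) = (1 + g)/(-7/5 + 6*g/5) (U(R, g) = (1 + g)/(g + (-3/5 + (1/5)*(-4) + g/5)) = (1 + g)/(g + (-3/5 - 4/5 + g/5)) = (1 + g)/(g + (-7/5 + g/5)) = (1 + g)/(-7/5 + 6*g/5))
(-46 + 169)*U((m(3) + 0) - 4, 2) = (-46 + 169)*(5*(1 + 2)/(-7 + 6*2)) = 123*(5*3/(-7 + 12)) = 123*(5*3/5) = 123*(5*(1/5)*3) = 123*3 = 369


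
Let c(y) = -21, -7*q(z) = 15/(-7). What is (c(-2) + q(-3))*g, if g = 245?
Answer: -5070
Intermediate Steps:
q(z) = 15/49 (q(z) = -15/(7*(-7)) = -15*(-1)/(7*7) = -1/7*(-15/7) = 15/49)
(c(-2) + q(-3))*g = (-21 + 15/49)*245 = -1014/49*245 = -5070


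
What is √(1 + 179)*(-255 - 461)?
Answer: -4296*√5 ≈ -9606.2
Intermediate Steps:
√(1 + 179)*(-255 - 461) = √180*(-716) = (6*√5)*(-716) = -4296*√5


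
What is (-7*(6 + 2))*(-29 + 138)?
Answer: -6104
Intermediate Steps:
(-7*(6 + 2))*(-29 + 138) = -7*8*109 = -56*109 = -6104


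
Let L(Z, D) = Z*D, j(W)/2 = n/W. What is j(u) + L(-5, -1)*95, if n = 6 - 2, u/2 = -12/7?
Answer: 1418/3 ≈ 472.67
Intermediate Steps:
u = -24/7 (u = 2*(-12/7) = -24/7 ≈ -3.4286)
n = 4
j(W) = 8/W (j(W) = 2*(4/W) = 8/W)
L(Z, D) = D*Z
j(u) + L(-5, -1)*95 = 8/(-24/7) - 1*(-5)*95 = 8*(-7/24) + 5*95 = -7/3 + 475 = 1418/3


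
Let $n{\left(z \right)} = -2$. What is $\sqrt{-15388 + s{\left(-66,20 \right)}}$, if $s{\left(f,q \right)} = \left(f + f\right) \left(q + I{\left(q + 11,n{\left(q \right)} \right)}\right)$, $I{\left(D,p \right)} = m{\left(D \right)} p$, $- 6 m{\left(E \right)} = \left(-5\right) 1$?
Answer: $4 i \sqrt{1113} \approx 133.45 i$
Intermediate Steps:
$m{\left(E \right)} = \frac{5}{6}$ ($m{\left(E \right)} = - \frac{\left(-5\right) 1}{6} = \left(- \frac{1}{6}\right) \left(-5\right) = \frac{5}{6}$)
$I{\left(D,p \right)} = \frac{5 p}{6}$
$s{\left(f,q \right)} = 2 f \left(- \frac{5}{3} + q\right)$ ($s{\left(f,q \right)} = \left(f + f\right) \left(q + \frac{5}{6} \left(-2\right)\right) = 2 f \left(q - \frac{5}{3}\right) = 2 f \left(- \frac{5}{3} + q\right)$)
$\sqrt{-15388 + s{\left(-66,20 \right)}} = \sqrt{-15388 + \frac{2}{3} \left(-66\right) \left(-5 + 3 \cdot 20\right)} = \sqrt{-15388 + \frac{2}{3} \left(-66\right) \left(-5 + 60\right)} = \sqrt{-15388 + \frac{2}{3} \left(-66\right) 55} = \sqrt{-15388 - 2420} = \sqrt{-17808} = 4 i \sqrt{1113}$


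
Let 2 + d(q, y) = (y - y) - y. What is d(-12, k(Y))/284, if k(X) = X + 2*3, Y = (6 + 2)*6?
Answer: -14/71 ≈ -0.19718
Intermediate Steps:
Y = 48 (Y = 8*6 = 48)
k(X) = 6 + X (k(X) = X + 6 = 6 + X)
d(q, y) = -2 - y (d(q, y) = -2 + ((y - y) - y) = -2 + (0 - y) = -2 - y)
d(-12, k(Y))/284 = (-2 - (6 + 48))/284 = (-2 - 1*54)*(1/284) = (-2 - 54)*(1/284) = -56*1/284 = -14/71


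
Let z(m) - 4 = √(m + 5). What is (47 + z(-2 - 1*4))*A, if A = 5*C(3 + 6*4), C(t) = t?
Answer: 6885 + 135*I ≈ 6885.0 + 135.0*I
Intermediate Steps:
A = 135 (A = 5*(3 + 6*4) = 5*(3 + 24) = 5*27 = 135)
z(m) = 4 + √(5 + m) (z(m) = 4 + √(m + 5) = 4 + √(5 + m))
(47 + z(-2 - 1*4))*A = (47 + (4 + √(5 + (-2 - 1*4))))*135 = (47 + (4 + √(5 + (-2 - 4))))*135 = (47 + (4 + √(5 - 6)))*135 = (47 + (4 + √(-1)))*135 = (47 + (4 + I))*135 = (51 + I)*135 = 6885 + 135*I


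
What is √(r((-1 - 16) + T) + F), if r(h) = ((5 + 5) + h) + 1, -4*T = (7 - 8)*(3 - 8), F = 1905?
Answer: √7591/2 ≈ 43.563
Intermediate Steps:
T = -5/4 (T = -(7 - 8)*(3 - 8)/4 = -(-1)*(-5)/4 = -¼*5 = -5/4 ≈ -1.2500)
r(h) = 11 + h (r(h) = (10 + h) + 1 = 11 + h)
√(r((-1 - 16) + T) + F) = √((11 + ((-1 - 16) - 5/4)) + 1905) = √((11 + (-17 - 5/4)) + 1905) = √((11 - 73/4) + 1905) = √(-29/4 + 1905) = √(7591/4) = √7591/2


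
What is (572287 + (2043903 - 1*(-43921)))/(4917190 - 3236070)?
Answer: 2660111/1681120 ≈ 1.5823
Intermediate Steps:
(572287 + (2043903 - 1*(-43921)))/(4917190 - 3236070) = (572287 + (2043903 + 43921))/1681120 = (572287 + 2087824)*(1/1681120) = 2660111*(1/1681120) = 2660111/1681120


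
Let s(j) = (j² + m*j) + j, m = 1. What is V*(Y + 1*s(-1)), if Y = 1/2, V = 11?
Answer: -11/2 ≈ -5.5000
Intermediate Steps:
s(j) = j² + 2*j (s(j) = (j² + 1*j) + j = (j² + j) + j = (j + j²) + j = j² + 2*j)
Y = ½ ≈ 0.50000
V*(Y + 1*s(-1)) = 11*(½ + 1*(-(2 - 1))) = 11*(½ + 1*(-1*1)) = 11*(½ + 1*(-1)) = 11*(½ - 1) = 11*(-½) = -11/2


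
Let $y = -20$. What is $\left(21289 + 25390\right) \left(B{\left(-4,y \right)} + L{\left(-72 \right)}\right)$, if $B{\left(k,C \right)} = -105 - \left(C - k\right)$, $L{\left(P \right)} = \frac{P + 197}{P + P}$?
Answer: $- \frac{604072939}{144} \approx -4.195 \cdot 10^{6}$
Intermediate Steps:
$L{\left(P \right)} = \frac{197 + P}{2 P}$
$B{\left(k,C \right)} = -105 + k - C$ ($B{\left(k,C \right)} = -105 - \left(C - k\right) = -105 + k - C$)
$\left(21289 + 25390\right) \left(B{\left(-4,y \right)} + L{\left(-72 \right)}\right) = \left(21289 + 25390\right) \left(\left(-105 - 4 - -20\right) + \frac{197 - 72}{2 \left(-72\right)}\right) = 46679 \left(\left(-105 - 4 + 20\right) + \frac{1}{2} \left(- \frac{1}{72}\right) 125\right) = 46679 \left(-89 - \frac{125}{144}\right) = 46679 \left(- \frac{12941}{144}\right) = - \frac{604072939}{144}$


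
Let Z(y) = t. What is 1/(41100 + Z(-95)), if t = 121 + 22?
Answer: 1/41243 ≈ 2.4247e-5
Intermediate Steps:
t = 143
Z(y) = 143
1/(41100 + Z(-95)) = 1/(41100 + 143) = 1/41243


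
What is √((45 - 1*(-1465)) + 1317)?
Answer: √2827 ≈ 53.170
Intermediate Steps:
√((45 - 1*(-1465)) + 1317) = √((45 + 1465) + 1317) = √(1510 + 1317) = √2827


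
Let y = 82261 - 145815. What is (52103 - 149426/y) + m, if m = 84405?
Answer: 4337889429/31777 ≈ 1.3651e+5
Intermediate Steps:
y = -63554
(52103 - 149426/y) + m = (52103 - 149426/(-63554)) + 84405 = (52103 - 149426*(-1/63554)) + 84405 = (52103 + 74713/31777) + 84405 = 1655751744/31777 + 84405 = 4337889429/31777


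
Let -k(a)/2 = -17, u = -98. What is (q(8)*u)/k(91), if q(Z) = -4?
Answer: 196/17 ≈ 11.529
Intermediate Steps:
k(a) = 34 (k(a) = -2*(-17) = 34)
(q(8)*u)/k(91) = -4*(-98)/34 = 392*(1/34) = 196/17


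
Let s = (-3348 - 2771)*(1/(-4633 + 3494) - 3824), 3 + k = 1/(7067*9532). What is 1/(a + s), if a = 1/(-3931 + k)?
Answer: 301840286662805/7062779392165702568469 ≈ 4.2737e-8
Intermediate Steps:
k = -202087931/67362644 (k = -3 + 1/(7067*9532) = -3 + (1/7067)*(1/9532) = -3 + 1/67362644 = -202087931/67362644 ≈ -3.0000)
s = 26651530903/1139 (s = -6119*(1/(-1139) - 3824) = -6119*(-1/1139 - 3824) = -6119*(-4355537/1139) = 26651530903/1139 ≈ 2.3399e+7)
a = -67362644/265004641495 (a = 1/(-3931 - 202087931/67362644) = 1/(-265004641495/67362644) = -67362644/265004641495 ≈ -0.00025419)
1/(a + s) = 1/(-67362644/265004641495 + 26651530903/1139) = 1/(7062779392165702568469/301840286662805) = 301840286662805/7062779392165702568469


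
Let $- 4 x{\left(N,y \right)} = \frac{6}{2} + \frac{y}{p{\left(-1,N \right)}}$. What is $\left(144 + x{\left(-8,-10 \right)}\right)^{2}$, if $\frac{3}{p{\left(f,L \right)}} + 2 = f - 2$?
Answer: $\frac{2785561}{144} \approx 19344.0$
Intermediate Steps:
$p{\left(f,L \right)} = \frac{3}{-4 + f}$ ($p{\left(f,L \right)} = \frac{3}{-2 + \left(f - 2\right)} = \frac{3}{-2 + \left(-2 + f\right)} = \frac{3}{-4 + f}$)
$x{\left(N,y \right)} = - \frac{3}{4} + \frac{5 y}{12}$ ($x{\left(N,y \right)} = - \frac{\frac{6}{2} + \frac{y}{3 \frac{1}{-4 - 1}}}{4} = - \frac{6 \cdot \frac{1}{2} + \frac{y}{3 \frac{1}{-5}}}{4} = - \frac{3 + \frac{y}{3 \left(- \frac{1}{5}\right)}}{4} = - \frac{3 + \frac{y}{- \frac{3}{5}}}{4} = - \frac{3 + y \left(- \frac{5}{3}\right)}{4} = - \frac{3 - \frac{5 y}{3}}{4} = - \frac{3}{4} + \frac{5 y}{12}$)
$\left(144 + x{\left(-8,-10 \right)}\right)^{2} = \left(144 + \left(- \frac{3}{4} + \frac{5}{12} \left(-10\right)\right)\right)^{2} = \left(144 - \frac{59}{12}\right)^{2} = \left(\frac{1669}{12}\right)^{2} = \frac{2785561}{144}$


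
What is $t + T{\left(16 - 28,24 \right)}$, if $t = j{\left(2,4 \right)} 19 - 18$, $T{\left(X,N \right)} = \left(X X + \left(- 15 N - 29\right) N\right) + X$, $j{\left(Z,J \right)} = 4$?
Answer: $-9146$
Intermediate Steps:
$T{\left(X,N \right)} = X + X^{2} + N \left(-29 - 15 N\right)$ ($T{\left(X,N \right)} = \left(X^{2} + \left(-29 - 15 N\right) N\right) + X = \left(X^{2} + N \left(-29 - 15 N\right)\right) + X = X + X^{2} + N \left(-29 - 15 N\right)$)
$t = 58$ ($t = 4 \cdot 19 - 18 = 76 - 18 = 58$)
$t + T{\left(16 - 28,24 \right)} = 58 + \left(\left(16 - 28\right) + \left(16 - 28\right)^{2} - 696 - 15 \cdot 24^{2}\right) = 58 + \left(\left(16 - 28\right) + \left(16 - 28\right)^{2} - 696 - 8640\right) = 58 - \left(9348 - 144\right) = 58 - 9204 = -9146$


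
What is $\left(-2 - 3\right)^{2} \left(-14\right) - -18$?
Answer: $-332$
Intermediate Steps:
$\left(-2 - 3\right)^{2} \left(-14\right) - -18 = \left(-5\right)^{2} \left(-14\right) + \left(-7 + 25\right) = 25 \left(-14\right) + 18 = -350 + 18 = -332$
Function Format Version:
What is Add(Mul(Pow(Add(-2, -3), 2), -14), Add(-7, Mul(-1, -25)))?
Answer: -332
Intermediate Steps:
Add(Mul(Pow(Add(-2, -3), 2), -14), Add(-7, Mul(-1, -25))) = Add(Mul(Pow(-5, 2), -14), Add(-7, 25)) = Add(Mul(25, -14), 18) = Add(-350, 18) = -332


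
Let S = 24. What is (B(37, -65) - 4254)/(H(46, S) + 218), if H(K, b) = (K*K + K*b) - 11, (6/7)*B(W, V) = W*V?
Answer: -42359/20562 ≈ -2.0601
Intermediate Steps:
B(W, V) = 7*V*W/6 (B(W, V) = 7*(W*V)/6 = 7*(V*W)/6 = 7*V*W/6)
H(K, b) = -11 + K² + K*b (H(K, b) = (K² + K*b) - 11 = -11 + K² + K*b)
(B(37, -65) - 4254)/(H(46, S) + 218) = ((7/6)*(-65)*37 - 4254)/((-11 + 46² + 46*24) + 218) = (-16835/6 - 4254)/((-11 + 2116 + 1104) + 218) = -42359/(6*(3209 + 218)) = -42359/6/3427 = -42359/6*1/3427 = -42359/20562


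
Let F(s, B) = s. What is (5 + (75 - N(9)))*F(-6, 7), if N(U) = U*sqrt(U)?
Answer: -318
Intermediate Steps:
N(U) = U**(3/2)
(5 + (75 - N(9)))*F(-6, 7) = (5 + (75 - 9**(3/2)))*(-6) = (5 + (75 - 1*27))*(-6) = (5 + (75 - 27))*(-6) = (5 + 48)*(-6) = 53*(-6) = -318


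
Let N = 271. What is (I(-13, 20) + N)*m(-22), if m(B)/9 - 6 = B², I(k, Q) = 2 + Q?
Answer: 1292130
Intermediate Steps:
m(B) = 54 + 9*B²
(I(-13, 20) + N)*m(-22) = ((2 + 20) + 271)*(54 + 9*(-22)²) = (22 + 271)*(54 + 9*484) = 293*(54 + 4356) = 293*4410 = 1292130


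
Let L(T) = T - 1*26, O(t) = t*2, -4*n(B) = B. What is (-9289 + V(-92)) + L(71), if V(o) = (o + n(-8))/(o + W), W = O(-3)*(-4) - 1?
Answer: -212582/23 ≈ -9242.7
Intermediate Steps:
n(B) = -B/4
O(t) = 2*t
W = 23 (W = (2*(-3))*(-4) - 1 = -6*(-4) - 1 = 24 - 1 = 23)
L(T) = -26 + T (L(T) = T - 26 = -26 + T)
V(o) = (2 + o)/(23 + o) (V(o) = (o - ¼*(-8))/(o + 23) = (o + 2)/(23 + o) = (2 + o)/(23 + o))
(-9289 + V(-92)) + L(71) = (-9289 + (2 - 92)/(23 - 92)) + (-26 + 71) = (-9289 - 90/(-69)) + 45 = (-9289 - 1/69*(-90)) + 45 = (-9289 + 30/23) + 45 = -213617/23 + 45 = -212582/23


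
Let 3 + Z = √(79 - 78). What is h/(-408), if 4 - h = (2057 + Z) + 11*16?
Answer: 131/24 ≈ 5.4583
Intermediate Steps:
Z = -2 (Z = -3 + √(79 - 78) = -3 + √1 = -3 + 1 = -2)
h = -2227 (h = 4 - ((2057 - 2) + 11*16) = 4 - (2055 + 176) = 4 - 1*2231 = 4 - 2231 = -2227)
h/(-408) = -2227/(-408) = -2227*(-1/408) = 131/24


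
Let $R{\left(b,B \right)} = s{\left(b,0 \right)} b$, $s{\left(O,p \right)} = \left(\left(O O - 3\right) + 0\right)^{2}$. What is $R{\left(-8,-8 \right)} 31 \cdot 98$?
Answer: $-90435184$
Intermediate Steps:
$s{\left(O,p \right)} = \left(-3 + O^{2}\right)^{2}$ ($s{\left(O,p \right)} = \left(\left(O^{2} - 3\right) + 0\right)^{2} = \left(\left(-3 + O^{2}\right) + 0\right)^{2} = \left(-3 + O^{2}\right)^{2}$)
$R{\left(b,B \right)} = b \left(-3 + b^{2}\right)^{2}$ ($R{\left(b,B \right)} = \left(-3 + b^{2}\right)^{2} b = b \left(-3 + b^{2}\right)^{2}$)
$R{\left(-8,-8 \right)} 31 \cdot 98 = - 8 \left(-3 + \left(-8\right)^{2}\right)^{2} \cdot 31 \cdot 98 = - 8 \left(-3 + 64\right)^{2} \cdot 31 \cdot 98 = - 8 \cdot 61^{2} \cdot 31 \cdot 98 = \left(-8\right) 3721 \cdot 31 \cdot 98 = \left(-29768\right) 31 \cdot 98 = \left(-922808\right) 98 = -90435184$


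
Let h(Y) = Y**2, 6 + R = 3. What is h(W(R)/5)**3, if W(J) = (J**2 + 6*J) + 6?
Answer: 729/15625 ≈ 0.046656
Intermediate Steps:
R = -3 (R = -6 + 3 = -3)
W(J) = 6 + J**2 + 6*J
h(W(R)/5)**3 = (((6 + (-3)**2 + 6*(-3))/5)**2)**3 = (((6 + 9 - 18)*(1/5))**2)**3 = ((-3*1/5)**2)**3 = ((-3/5)**2)**3 = (9/25)**3 = 729/15625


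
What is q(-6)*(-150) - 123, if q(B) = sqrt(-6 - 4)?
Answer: -123 - 150*I*sqrt(10) ≈ -123.0 - 474.34*I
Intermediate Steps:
q(B) = I*sqrt(10) (q(B) = sqrt(-10) = I*sqrt(10))
q(-6)*(-150) - 123 = (I*sqrt(10))*(-150) - 123 = -150*I*sqrt(10) - 123 = -123 - 150*I*sqrt(10)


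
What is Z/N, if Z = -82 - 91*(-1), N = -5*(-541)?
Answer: 9/2705 ≈ 0.0033272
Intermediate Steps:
N = 2705
Z = 9 (Z = -82 + 91 = 9)
Z/N = 9/2705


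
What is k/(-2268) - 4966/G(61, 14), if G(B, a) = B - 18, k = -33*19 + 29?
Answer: -5618587/48762 ≈ -115.22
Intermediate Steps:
k = -598 (k = -627 + 29 = -598)
G(B, a) = -18 + B
k/(-2268) - 4966/G(61, 14) = -598/(-2268) - 4966/(-18 + 61) = -598*(-1/2268) - 4966/43 = 299/1134 - 4966*1/43 = 299/1134 - 4966/43 = -5618587/48762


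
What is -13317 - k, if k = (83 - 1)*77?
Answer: -19631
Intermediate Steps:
k = 6314 (k = 82*77 = 6314)
-13317 - k = -13317 - 1*6314 = -13317 - 6314 = -19631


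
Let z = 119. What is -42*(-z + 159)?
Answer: -1680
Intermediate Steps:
-42*(-z + 159) = -42*(-1*119 + 159) = -42*(-119 + 159) = -42*40 = -1680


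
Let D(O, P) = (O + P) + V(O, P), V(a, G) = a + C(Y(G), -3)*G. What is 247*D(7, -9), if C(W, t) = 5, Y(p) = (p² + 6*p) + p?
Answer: -9880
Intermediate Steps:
Y(p) = p² + 7*p
V(a, G) = a + 5*G
D(O, P) = 2*O + 6*P (D(O, P) = (O + P) + (O + 5*P) = 2*O + 6*P)
247*D(7, -9) = 247*(2*7 + 6*(-9)) = 247*(14 - 54) = 247*(-40) = -9880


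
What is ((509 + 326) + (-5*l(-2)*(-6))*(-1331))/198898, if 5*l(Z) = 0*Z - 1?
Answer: 8821/198898 ≈ 0.044349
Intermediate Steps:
l(Z) = -1/5 (l(Z) = (0*Z - 1)/5 = (0 - 1)/5 = (1/5)*(-1) = -1/5)
((509 + 326) + (-5*l(-2)*(-6))*(-1331))/198898 = ((509 + 326) + (-5*(-1/5)*(-6))*(-1331))/198898 = (835 + (1*(-6))*(-1331))*(1/198898) = (835 - 6*(-1331))*(1/198898) = (835 + 7986)*(1/198898) = 8821*(1/198898) = 8821/198898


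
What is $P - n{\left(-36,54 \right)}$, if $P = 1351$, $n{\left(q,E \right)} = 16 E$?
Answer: $487$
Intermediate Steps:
$P - n{\left(-36,54 \right)} = 1351 - 16 \cdot 54 = 1351 - 864 = 487$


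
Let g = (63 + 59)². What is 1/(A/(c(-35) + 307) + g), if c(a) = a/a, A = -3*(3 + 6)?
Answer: 308/4584245 ≈ 6.7187e-5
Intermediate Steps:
A = -27 (A = -3*9 = -27)
c(a) = 1
g = 14884 (g = 122² = 14884)
1/(A/(c(-35) + 307) + g) = 1/(-27/(1 + 307) + 14884) = 1/(-27/308 + 14884) = 1/(4584245/308) = 308/4584245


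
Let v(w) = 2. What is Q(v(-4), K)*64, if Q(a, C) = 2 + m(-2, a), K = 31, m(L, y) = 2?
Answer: 256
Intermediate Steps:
Q(a, C) = 4 (Q(a, C) = 2 + 2 = 4)
Q(v(-4), K)*64 = 4*64 = 256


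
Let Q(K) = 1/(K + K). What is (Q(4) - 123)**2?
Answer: 966289/64 ≈ 15098.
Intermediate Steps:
Q(K) = 1/(2*K)
(Q(4) - 123)**2 = ((1/2)/4 - 123)**2 = ((1/2)*(1/4) - 123)**2 = (1/8 - 123)**2 = (-983/8)**2 = 966289/64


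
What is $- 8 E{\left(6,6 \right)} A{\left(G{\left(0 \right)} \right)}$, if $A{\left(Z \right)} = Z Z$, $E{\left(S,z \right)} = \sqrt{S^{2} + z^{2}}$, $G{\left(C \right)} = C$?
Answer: $0$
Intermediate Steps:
$A{\left(Z \right)} = Z^{2}$
$- 8 E{\left(6,6 \right)} A{\left(G{\left(0 \right)} \right)} = - 8 \sqrt{6^{2} + 6^{2}} \cdot 0^{2} = - 8 \sqrt{36 + 36} \cdot 0 = - 8 \sqrt{72} \cdot 0 = - 8 \cdot 6 \sqrt{2} \cdot 0 = - 48 \sqrt{2} \cdot 0 = 0$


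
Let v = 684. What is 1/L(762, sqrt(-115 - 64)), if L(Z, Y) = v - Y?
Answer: 684/468035 + I*sqrt(179)/468035 ≈ 0.0014614 + 2.8586e-5*I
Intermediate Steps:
L(Z, Y) = 684 - Y
1/L(762, sqrt(-115 - 64)) = 1/(684 - sqrt(-115 - 64)) = 1/(684 - sqrt(-179)) = 1/(684 - I*sqrt(179))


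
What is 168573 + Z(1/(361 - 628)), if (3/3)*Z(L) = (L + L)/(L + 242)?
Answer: 10892007247/64613 ≈ 1.6857e+5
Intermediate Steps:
Z(L) = 2*L/(242 + L) (Z(L) = (L + L)/(L + 242) = (2*L)/(242 + L) = 2*L/(242 + L))
168573 + Z(1/(361 - 628)) = 168573 + 2/((361 - 628)*(242 + 1/(361 - 628))) = 168573 + 2/(-267*(242 + 1/(-267))) = 168573 + 2*(-1/267)/(242 - 1/267) = 168573 + 2*(-1/267)/(64613/267) = 168573 + 2*(-1/267)*(267/64613) = 168573 - 2/64613 = 10892007247/64613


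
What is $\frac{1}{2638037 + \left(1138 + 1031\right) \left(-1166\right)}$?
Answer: $\frac{1}{108983} \approx 9.1757 \cdot 10^{-6}$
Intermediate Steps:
$\frac{1}{2638037 + \left(1138 + 1031\right) \left(-1166\right)} = \frac{1}{2638037 + 2169 \left(-1166\right)} = \frac{1}{2638037 - 2529054} = \frac{1}{108983}$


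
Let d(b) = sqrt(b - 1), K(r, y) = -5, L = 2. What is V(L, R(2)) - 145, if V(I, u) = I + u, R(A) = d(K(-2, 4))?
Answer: -143 + I*sqrt(6) ≈ -143.0 + 2.4495*I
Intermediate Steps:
d(b) = sqrt(-1 + b)
R(A) = I*sqrt(6) (R(A) = sqrt(-1 - 5) = sqrt(-6) = I*sqrt(6))
V(L, R(2)) - 145 = (2 + I*sqrt(6)) - 145 = -143 + I*sqrt(6)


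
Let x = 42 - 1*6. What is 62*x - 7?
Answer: 2225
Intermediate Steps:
x = 36 (x = 42 - 6 = 36)
62*x - 7 = 62*36 - 7 = 2232 - 7 = 2225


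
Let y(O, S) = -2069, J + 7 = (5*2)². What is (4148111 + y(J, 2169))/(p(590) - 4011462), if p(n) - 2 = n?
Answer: -2073021/2005435 ≈ -1.0337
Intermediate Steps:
p(n) = 2 + n
J = 93 (J = -7 + (5*2)² = -7 + 10² = -7 + 100 = 93)
(4148111 + y(J, 2169))/(p(590) - 4011462) = (4148111 - 2069)/((2 + 590) - 4011462) = 4146042/(592 - 4011462) = 4146042/(-4010870) = 4146042*(-1/4010870) = -2073021/2005435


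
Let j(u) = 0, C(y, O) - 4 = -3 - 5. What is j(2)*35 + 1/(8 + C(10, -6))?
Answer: ¼ ≈ 0.25000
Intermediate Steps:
C(y, O) = -4 (C(y, O) = 4 + (-3 - 5) = 4 - 8 = -4)
j(2)*35 + 1/(8 + C(10, -6)) = 0*35 + 1/(8 - 4) = 0 + 1/4 = 0 + ¼ = ¼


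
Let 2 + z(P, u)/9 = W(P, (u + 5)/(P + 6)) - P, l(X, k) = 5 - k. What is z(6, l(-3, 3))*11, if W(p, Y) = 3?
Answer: -495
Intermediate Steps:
z(P, u) = 9 - 9*P (z(P, u) = -18 + 9*(3 - P) = -18 + (27 - 9*P) = 9 - 9*P)
z(6, l(-3, 3))*11 = (9 - 9*6)*11 = (9 - 54)*11 = -45*11 = -495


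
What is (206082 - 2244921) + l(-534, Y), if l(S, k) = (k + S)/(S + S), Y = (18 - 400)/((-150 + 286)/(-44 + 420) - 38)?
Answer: -962990321324/472323 ≈ -2.0388e+6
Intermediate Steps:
Y = 17954/1769 (Y = -382/(136/376 - 38) = -382/(136*(1/376) - 38) = -382/(17/47 - 38) = -382/(-1769/47) = -382*(-47/1769) = 17954/1769 ≈ 10.149)
l(S, k) = (S + k)/(2*S) (l(S, k) = (S + k)/((2*S)) = (S + k)*(1/(2*S)) = (S + k)/(2*S))
(206082 - 2244921) + l(-534, Y) = (206082 - 2244921) + (1/2)*(-534 + 17954/1769)/(-534) = -2038839 + (1/2)*(-1/534)*(-926692/1769) = -2038839 + 231673/472323 = -962990321324/472323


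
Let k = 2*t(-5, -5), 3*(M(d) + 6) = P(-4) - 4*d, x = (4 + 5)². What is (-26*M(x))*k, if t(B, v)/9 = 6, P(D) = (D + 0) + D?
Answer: 327600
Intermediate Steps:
P(D) = 2*D (P(D) = D + D = 2*D)
t(B, v) = 54 (t(B, v) = 9*6 = 54)
x = 81 (x = 9² = 81)
M(d) = -26/3 - 4*d/3 (M(d) = -6 + (2*(-4) - 4*d)/3 = -6 + (-8 - 4*d)/3 = -6 + (-8/3 - 4*d/3) = -26/3 - 4*d/3)
k = 108 (k = 2*54 = 108)
(-26*M(x))*k = -26*(-26/3 - 4/3*81)*108 = -26*(-26/3 - 108)*108 = -26*(-350/3)*108 = (9100/3)*108 = 327600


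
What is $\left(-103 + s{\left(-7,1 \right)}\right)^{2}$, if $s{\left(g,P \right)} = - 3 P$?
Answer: $11236$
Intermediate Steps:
$\left(-103 + s{\left(-7,1 \right)}\right)^{2} = \left(-103 - 3\right)^{2} = \left(-106\right)^{2} = 11236$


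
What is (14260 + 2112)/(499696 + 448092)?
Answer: 4093/236947 ≈ 0.017274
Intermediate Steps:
(14260 + 2112)/(499696 + 448092) = 16372/947788 = 16372*(1/947788) = 4093/236947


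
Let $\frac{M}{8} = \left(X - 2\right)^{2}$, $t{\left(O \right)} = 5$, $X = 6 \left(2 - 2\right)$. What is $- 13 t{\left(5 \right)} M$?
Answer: $-2080$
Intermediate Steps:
$X = 0$ ($X = 6 \cdot 0 = 0$)
$M = 32$ ($M = 8 \left(0 - 2\right)^{2} = 8 \left(-2\right)^{2} = 8 \cdot 4 = 32$)
$- 13 t{\left(5 \right)} M = \left(-13\right) 5 \cdot 32 = \left(-65\right) 32 = -2080$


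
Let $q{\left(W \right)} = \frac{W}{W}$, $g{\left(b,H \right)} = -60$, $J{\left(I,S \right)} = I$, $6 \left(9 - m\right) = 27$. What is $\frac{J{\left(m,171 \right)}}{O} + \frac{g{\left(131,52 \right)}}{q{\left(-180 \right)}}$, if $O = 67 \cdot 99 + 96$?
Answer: $- \frac{269157}{4486} \approx -59.999$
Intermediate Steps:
$m = \frac{9}{2}$ ($m = 9 - \frac{9}{2} = \frac{9}{2} \approx 4.5$)
$q{\left(W \right)} = 1$
$O = 6729$ ($O = 6633 + 96 = 6729$)
$\frac{J{\left(m,171 \right)}}{O} + \frac{g{\left(131,52 \right)}}{q{\left(-180 \right)}} = \frac{9}{2 \cdot 6729} - \frac{60}{1} = \frac{9}{2} \cdot \frac{1}{6729} - 60 = \frac{3}{4486} - 60 = - \frac{269157}{4486}$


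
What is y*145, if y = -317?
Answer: -45965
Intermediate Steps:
y*145 = -317*145 = -45965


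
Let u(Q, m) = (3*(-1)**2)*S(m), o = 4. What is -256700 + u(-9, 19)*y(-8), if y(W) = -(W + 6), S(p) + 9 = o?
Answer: -256730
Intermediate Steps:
S(p) = -5 (S(p) = -9 + 4 = -5)
u(Q, m) = -15 (u(Q, m) = (3*(-1)**2)*(-5) = (3*1)*(-5) = 3*(-5) = -15)
y(W) = -6 - W (y(W) = -(6 + W) = -6 - W)
-256700 + u(-9, 19)*y(-8) = -256700 - 15*(-6 - 1*(-8)) = -256700 - 15*(-6 + 8) = -256700 - 15*2 = -256700 - 30 = -256730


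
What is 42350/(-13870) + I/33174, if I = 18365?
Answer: -6053665/2421702 ≈ -2.4998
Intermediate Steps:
42350/(-13870) + I/33174 = 42350/(-13870) + 18365/33174 = 42350*(-1/13870) + 18365*(1/33174) = -4235/1387 + 18365/33174 = -6053665/2421702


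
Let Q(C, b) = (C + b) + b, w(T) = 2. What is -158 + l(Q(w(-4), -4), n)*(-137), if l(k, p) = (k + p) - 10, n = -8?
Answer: 3130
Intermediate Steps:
Q(C, b) = C + 2*b
l(k, p) = -10 + k + p
-158 + l(Q(w(-4), -4), n)*(-137) = -158 + (-10 + (2 + 2*(-4)) - 8)*(-137) = -158 + (-10 + (2 - 8) - 8)*(-137) = -158 + (-10 - 6 - 8)*(-137) = -158 - 24*(-137) = -158 + 3288 = 3130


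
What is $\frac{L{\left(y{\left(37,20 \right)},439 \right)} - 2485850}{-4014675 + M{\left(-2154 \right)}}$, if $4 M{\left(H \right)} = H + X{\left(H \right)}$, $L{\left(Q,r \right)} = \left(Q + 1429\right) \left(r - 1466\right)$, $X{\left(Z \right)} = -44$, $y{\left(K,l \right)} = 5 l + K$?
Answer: $\frac{1169752}{1147207} \approx 1.0197$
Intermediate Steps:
$y{\left(K,l \right)} = K + 5 l$
$L{\left(Q,r \right)} = \left(-1466 + r\right) \left(1429 + Q\right)$ ($L{\left(Q,r \right)} = \left(1429 + Q\right) \left(-1466 + r\right) = \left(-1466 + r\right) \left(1429 + Q\right)$)
$M{\left(H \right)} = -11 + \frac{H}{4}$ ($M{\left(H \right)} = \frac{H - 44}{4} = \frac{-44 + H}{4} = -11 + \frac{H}{4}$)
$\frac{L{\left(y{\left(37,20 \right)},439 \right)} - 2485850}{-4014675 + M{\left(-2154 \right)}} = \frac{\left(-2094914 - 1466 \left(37 + 5 \cdot 20\right) + 1429 \cdot 439 + \left(37 + 5 \cdot 20\right) 439\right) - 2485850}{-4014675 + \left(-11 + \frac{1}{4} \left(-2154\right)\right)} = \frac{\left(-2094914 - 1466 \left(37 + 100\right) + 627331 + \left(37 + 100\right) 439\right) - 2485850}{-4014675 - \frac{1099}{2}} = \frac{\left(-2094914 - 200842 + 627331 + 137 \cdot 439\right) - 2485850}{-4014675 - \frac{1099}{2}} = \frac{\left(-2094914 - 200842 + 627331 + 60143\right) - 2485850}{- \frac{8030449}{2}} = \left(-1608282 - 2485850\right) \left(- \frac{2}{8030449}\right) = \left(-4094132\right) \left(- \frac{2}{8030449}\right) = \frac{1169752}{1147207}$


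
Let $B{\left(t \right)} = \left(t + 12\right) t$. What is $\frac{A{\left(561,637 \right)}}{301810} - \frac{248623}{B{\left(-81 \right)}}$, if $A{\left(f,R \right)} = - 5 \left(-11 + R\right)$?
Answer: $- \frac{7505440120}{168681609} \approx -44.495$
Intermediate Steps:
$A{\left(f,R \right)} = 55 - 5 R$
$B{\left(t \right)} = t \left(12 + t\right)$ ($B{\left(t \right)} = \left(12 + t\right) t = t \left(12 + t\right)$)
$\frac{A{\left(561,637 \right)}}{301810} - \frac{248623}{B{\left(-81 \right)}} = \frac{55 - 3185}{301810} - \frac{248623}{\left(-81\right) \left(12 - 81\right)} = \left(55 - 3185\right) \frac{1}{301810} - \frac{248623}{\left(-81\right) \left(-69\right)} = \left(-3130\right) \frac{1}{301810} - \frac{248623}{5589} = - \frac{313}{30181} - \frac{248623}{5589} = - \frac{7505440120}{168681609}$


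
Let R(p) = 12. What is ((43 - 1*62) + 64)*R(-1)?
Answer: 540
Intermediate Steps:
((43 - 1*62) + 64)*R(-1) = ((43 - 1*62) + 64)*12 = ((43 - 62) + 64)*12 = (-19 + 64)*12 = 45*12 = 540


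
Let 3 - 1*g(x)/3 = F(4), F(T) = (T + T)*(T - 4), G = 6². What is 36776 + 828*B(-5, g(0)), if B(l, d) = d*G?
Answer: 305048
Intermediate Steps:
G = 36
F(T) = 2*T*(-4 + T) (F(T) = (2*T)*(-4 + T) = 2*T*(-4 + T))
g(x) = 9 (g(x) = 9 - 6*4*(-4 + 4) = 9 - 6*4*0 = 9 - 3*0 = 9 + 0 = 9)
B(l, d) = 36*d (B(l, d) = d*36 = 36*d)
36776 + 828*B(-5, g(0)) = 36776 + 828*(36*9) = 36776 + 828*324 = 36776 + 268272 = 305048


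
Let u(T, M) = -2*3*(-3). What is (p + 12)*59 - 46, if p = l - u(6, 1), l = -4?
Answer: -636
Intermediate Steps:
u(T, M) = 18 (u(T, M) = -6*(-3) = 18)
p = -22 (p = -4 - 1*18 = -4 - 18 = -22)
(p + 12)*59 - 46 = (-22 + 12)*59 - 46 = -10*59 - 46 = -590 - 46 = -636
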